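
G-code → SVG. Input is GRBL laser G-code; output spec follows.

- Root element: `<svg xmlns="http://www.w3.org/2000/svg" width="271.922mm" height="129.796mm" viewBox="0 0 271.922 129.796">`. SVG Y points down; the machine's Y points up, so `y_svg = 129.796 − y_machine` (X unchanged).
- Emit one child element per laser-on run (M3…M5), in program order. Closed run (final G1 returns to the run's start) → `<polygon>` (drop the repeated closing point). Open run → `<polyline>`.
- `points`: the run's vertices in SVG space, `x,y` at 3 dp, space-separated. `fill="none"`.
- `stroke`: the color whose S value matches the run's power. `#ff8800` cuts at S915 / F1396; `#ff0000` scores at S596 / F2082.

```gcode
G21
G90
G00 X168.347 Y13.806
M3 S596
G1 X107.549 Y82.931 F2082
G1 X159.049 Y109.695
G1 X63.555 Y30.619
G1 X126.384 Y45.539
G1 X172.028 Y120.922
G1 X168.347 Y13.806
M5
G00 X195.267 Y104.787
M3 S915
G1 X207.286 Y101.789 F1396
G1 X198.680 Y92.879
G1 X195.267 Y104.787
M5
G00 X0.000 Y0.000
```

Machine Y-up, SVG Y-down with viewBox height 129.796, so y_svg = 129.796 − y_machine; X carries over.

Run 1: power S596 maps to stroke `#ff0000` (score). The run returns to its start, so emit a `<polygon>` with points (Y-flipped): 168.347,115.990 107.549,46.865 159.049,20.101 63.555,99.177 126.384,84.257 172.028,8.874.

Run 2: the run's S915 means `#ff8800` (cut). The run returns to its start, so emit a `<polygon>` with points (Y-flipped): 195.267,25.009 207.286,28.007 198.680,36.917.

<svg xmlns="http://www.w3.org/2000/svg" width="271.922mm" height="129.796mm" viewBox="0 0 271.922 129.796">
  <polygon points="168.347,115.990 107.549,46.865 159.049,20.101 63.555,99.177 126.384,84.257 172.028,8.874" fill="none" stroke="#ff0000"/>
  <polygon points="195.267,25.009 207.286,28.007 198.680,36.917" fill="none" stroke="#ff8800"/>
</svg>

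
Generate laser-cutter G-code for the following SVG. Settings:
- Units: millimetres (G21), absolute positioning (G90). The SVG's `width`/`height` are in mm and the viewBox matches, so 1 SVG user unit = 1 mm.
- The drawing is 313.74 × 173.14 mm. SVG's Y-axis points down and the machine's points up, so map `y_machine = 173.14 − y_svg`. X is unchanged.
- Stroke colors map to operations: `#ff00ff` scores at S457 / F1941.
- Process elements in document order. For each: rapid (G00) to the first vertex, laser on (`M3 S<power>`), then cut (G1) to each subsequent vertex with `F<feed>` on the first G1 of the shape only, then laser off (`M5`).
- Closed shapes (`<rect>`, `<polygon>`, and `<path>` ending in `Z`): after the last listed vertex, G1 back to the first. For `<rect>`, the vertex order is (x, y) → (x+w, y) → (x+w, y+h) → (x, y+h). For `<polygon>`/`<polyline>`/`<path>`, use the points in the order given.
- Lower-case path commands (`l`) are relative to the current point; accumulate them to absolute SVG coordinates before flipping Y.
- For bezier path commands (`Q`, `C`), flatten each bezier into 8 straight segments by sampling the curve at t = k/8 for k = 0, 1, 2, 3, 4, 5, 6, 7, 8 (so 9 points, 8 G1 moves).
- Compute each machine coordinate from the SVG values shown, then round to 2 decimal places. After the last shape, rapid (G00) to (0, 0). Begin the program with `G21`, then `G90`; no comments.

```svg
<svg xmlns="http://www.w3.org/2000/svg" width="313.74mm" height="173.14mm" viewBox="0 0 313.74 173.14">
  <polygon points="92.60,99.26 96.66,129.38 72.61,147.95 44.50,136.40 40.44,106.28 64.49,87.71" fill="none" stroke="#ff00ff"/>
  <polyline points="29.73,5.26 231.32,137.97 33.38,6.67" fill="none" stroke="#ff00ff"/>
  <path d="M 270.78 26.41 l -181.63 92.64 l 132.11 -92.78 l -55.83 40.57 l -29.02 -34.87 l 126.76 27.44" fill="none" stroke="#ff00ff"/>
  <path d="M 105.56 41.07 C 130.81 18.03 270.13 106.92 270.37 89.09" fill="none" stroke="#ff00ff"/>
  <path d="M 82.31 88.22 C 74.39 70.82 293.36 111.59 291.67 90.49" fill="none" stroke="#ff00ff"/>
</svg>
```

G21
G90
G00 X92.60 Y73.88
M3 S457
G1 X96.66 Y43.76 F1941
G1 X72.61 Y25.19
G1 X44.50 Y36.74
G1 X40.44 Y66.86
G1 X64.49 Y85.43
G1 X92.60 Y73.88
M5
G00 X29.73 Y167.88
M3 S457
G1 X231.32 Y35.17 F1941
G1 X33.38 Y166.47
M5
G00 X270.78 Y146.73
M3 S457
G1 X89.15 Y54.09 F1941
G1 X221.26 Y146.87
G1 X165.43 Y106.30
G1 X136.41 Y141.17
G1 X263.17 Y113.73
M5
G00 X105.56 Y132.07
M3 S457
G1 X119.88 Y135.89 F1941
G1 X141.93 Y131.78
G1 X168.74 Y122.30
G1 X197.34 Y110.01
G1 X224.78 Y97.48
G1 X248.07 Y87.27
G1 X264.26 Y81.94
G1 X270.37 Y84.05
M5
G00 X82.31 Y84.92
M3 S457
G1 X89.10 Y88.95 F1941
G1 X111.92 Y88.94
G1 X145.52 Y86.28
G1 X184.65 Y82.40
G1 X224.08 Y78.68
G1 X258.56 Y76.55
G1 X282.83 Y77.40
G1 X291.67 Y82.65
M5
G00 X0.00 Y0.00

viewBox `0 0 313.74 173.14` with mm width/height → 1 unit = 1 mm. Flip: y_m = 173.14 − y_svg.

**Shape 1** — `<polygon>` regular polygon, stroke `#ff00ff` → score (S457, F1941). Machine vertices: (92.60,73.88) → (96.66,43.76) → (72.61,25.19) → (44.50,36.74) → (40.44,66.86) → (64.49,85.43) → (92.60,73.88). Closed: final G1 returns to the first vertex.

**Shape 2** — `<polyline>` open polyline, stroke `#ff00ff` → score (S457, F1941). Machine vertices: (29.73,167.88) → (231.32,35.17) → (33.38,166.47). Open path.

**Shape 3** — `<path>` open polyline, stroke `#ff00ff` → score (S457, F1941). Machine vertices: (270.78,146.73) → (89.15,54.09) → (221.26,146.87) → (165.43,106.30) → (136.41,141.17) → (263.17,113.73). Open path.

**Shape 4** — `<path>` cubic bezier, stroke `#ff00ff` → score (S457, F1941). Control points (SVG): P0=(105.56,41.07), P1=(130.81,18.03), P2=(270.13,106.92), P3=(270.37,89.09); sampled at t=k/8. Machine vertices: (105.56,132.07) → (119.88,135.89) → (141.93,131.78) → (168.74,122.30) → (197.34,110.01) → (224.78,97.48) → (248.07,87.27) → (264.26,81.94) → (270.37,84.05). Open path.

**Shape 5** — `<path>` cubic bezier, stroke `#ff00ff` → score (S457, F1941). Control points (SVG): P0=(82.31,88.22), P1=(74.39,70.82), P2=(293.36,111.59), P3=(291.67,90.49); sampled at t=k/8. Machine vertices: (82.31,84.92) → (89.10,88.95) → (111.92,88.94) → (145.52,86.28) → (184.65,82.40) → (224.08,78.68) → (258.56,76.55) → (282.83,77.40) → (291.67,82.65). Open path.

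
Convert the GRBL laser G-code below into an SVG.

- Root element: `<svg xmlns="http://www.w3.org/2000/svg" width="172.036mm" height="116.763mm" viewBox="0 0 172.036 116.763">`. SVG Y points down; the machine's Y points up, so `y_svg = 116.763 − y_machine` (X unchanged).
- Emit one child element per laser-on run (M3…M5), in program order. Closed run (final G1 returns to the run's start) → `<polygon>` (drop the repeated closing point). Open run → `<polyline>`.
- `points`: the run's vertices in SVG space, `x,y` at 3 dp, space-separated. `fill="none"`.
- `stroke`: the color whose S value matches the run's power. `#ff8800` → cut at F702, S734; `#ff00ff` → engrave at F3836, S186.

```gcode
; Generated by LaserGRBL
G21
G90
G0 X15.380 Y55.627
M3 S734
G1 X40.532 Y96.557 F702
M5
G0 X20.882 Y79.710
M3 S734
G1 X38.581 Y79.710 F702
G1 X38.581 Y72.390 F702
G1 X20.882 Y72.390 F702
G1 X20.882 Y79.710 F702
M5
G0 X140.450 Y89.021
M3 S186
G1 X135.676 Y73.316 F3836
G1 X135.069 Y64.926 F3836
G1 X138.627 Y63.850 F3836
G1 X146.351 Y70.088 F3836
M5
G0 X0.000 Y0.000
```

Machine Y-up, SVG Y-down with viewBox height 116.763, so y_svg = 116.763 − y_machine; X carries over.

Run 1: the run's S734 means `#ff8800` (cut). The run is open, so emit a `<polyline>` with points (Y-flipped): 15.380,61.136 40.532,20.206.

Run 2: the run's S734 means `#ff8800` (cut). The run returns to its start, so emit a `<polygon>` with points (Y-flipped): 20.882,37.053 38.581,37.053 38.581,44.373 20.882,44.373.

Run 3: power S186 maps to stroke `#ff00ff` (engrave). The run is open, so emit a `<polyline>` with points (Y-flipped): 140.450,27.742 135.676,43.447 135.069,51.837 138.627,52.913 146.351,46.675.

<svg xmlns="http://www.w3.org/2000/svg" width="172.036mm" height="116.763mm" viewBox="0 0 172.036 116.763">
  <polyline points="15.380,61.136 40.532,20.206" fill="none" stroke="#ff8800"/>
  <polygon points="20.882,37.053 38.581,37.053 38.581,44.373 20.882,44.373" fill="none" stroke="#ff8800"/>
  <polyline points="140.450,27.742 135.676,43.447 135.069,51.837 138.627,52.913 146.351,46.675" fill="none" stroke="#ff00ff"/>
</svg>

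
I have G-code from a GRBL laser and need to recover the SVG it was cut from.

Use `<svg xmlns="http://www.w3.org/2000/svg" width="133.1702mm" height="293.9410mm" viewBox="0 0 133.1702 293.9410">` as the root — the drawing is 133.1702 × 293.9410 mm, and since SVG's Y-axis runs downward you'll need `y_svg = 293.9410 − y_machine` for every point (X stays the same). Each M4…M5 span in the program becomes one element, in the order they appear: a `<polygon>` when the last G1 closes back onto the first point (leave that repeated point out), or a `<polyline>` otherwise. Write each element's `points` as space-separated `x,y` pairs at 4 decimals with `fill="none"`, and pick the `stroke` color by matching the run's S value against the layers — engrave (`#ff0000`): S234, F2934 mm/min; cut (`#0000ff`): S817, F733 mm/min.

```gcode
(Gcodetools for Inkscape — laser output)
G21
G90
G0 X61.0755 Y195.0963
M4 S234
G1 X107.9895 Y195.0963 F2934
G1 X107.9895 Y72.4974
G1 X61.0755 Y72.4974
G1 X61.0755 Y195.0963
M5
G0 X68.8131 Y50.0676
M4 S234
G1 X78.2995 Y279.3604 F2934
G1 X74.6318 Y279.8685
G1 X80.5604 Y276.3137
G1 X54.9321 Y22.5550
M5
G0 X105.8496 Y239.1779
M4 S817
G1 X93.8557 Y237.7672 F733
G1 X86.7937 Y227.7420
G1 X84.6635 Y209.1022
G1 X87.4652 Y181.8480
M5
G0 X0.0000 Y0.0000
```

<svg xmlns="http://www.w3.org/2000/svg" width="133.1702mm" height="293.9410mm" viewBox="0 0 133.1702 293.9410">
  <polygon points="61.0755,98.8447 107.9895,98.8447 107.9895,221.4436 61.0755,221.4436" fill="none" stroke="#ff0000"/>
  <polyline points="68.8131,243.8734 78.2995,14.5806 74.6318,14.0725 80.5604,17.6273 54.9321,271.3860" fill="none" stroke="#ff0000"/>
  <polyline points="105.8496,54.7631 93.8557,56.1738 86.7937,66.1990 84.6635,84.8388 87.4652,112.0930" fill="none" stroke="#0000ff"/>
</svg>

Each laser-on run becomes one SVG element. Flip Y back into SVG space with y_svg = 293.9410 − y_machine.

Run 1: the run's S234 means `#ff0000` (engrave). The run returns to its start, so emit a `<polygon>` with points (Y-flipped): 61.0755,98.8447 107.9895,98.8447 107.9895,221.4436 61.0755,221.4436.

Run 2: the run's S234 means `#ff0000` (engrave). The run is open, so emit a `<polyline>` with points (Y-flipped): 68.8131,243.8734 78.2995,14.5806 74.6318,14.0725 80.5604,17.6273 54.9321,271.3860.

Run 3: power S817 maps to stroke `#0000ff` (cut). The run is open, so emit a `<polyline>` with points (Y-flipped): 105.8496,54.7631 93.8557,56.1738 86.7937,66.1990 84.6635,84.8388 87.4652,112.0930.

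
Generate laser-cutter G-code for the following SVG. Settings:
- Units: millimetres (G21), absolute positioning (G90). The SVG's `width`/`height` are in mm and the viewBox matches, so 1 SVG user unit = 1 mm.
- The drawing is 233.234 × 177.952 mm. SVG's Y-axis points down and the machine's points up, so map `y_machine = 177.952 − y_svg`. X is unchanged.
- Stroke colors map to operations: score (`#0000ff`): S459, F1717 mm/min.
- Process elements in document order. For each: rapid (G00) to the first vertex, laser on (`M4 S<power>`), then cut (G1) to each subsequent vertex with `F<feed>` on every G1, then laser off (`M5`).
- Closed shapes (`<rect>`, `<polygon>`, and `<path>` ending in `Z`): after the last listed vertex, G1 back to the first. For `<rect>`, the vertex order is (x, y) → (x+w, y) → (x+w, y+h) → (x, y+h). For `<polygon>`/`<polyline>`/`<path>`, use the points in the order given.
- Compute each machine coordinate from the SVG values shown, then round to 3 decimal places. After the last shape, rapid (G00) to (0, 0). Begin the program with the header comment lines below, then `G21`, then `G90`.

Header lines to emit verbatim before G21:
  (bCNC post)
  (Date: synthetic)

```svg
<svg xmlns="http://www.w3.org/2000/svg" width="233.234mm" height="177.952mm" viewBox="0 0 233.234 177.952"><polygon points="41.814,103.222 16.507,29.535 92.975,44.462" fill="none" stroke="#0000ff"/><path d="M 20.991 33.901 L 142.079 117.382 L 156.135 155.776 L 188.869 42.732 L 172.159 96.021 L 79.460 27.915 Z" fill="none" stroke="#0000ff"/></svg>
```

Since the viewBox matches the mm dimensions, user units are millimetres directly. The only transform is the Y-flip y_m = 177.952 − y_svg.

Shape 1 is a regular polygon drawn with `<polygon>`. Its stroke #0000ff means score at S459, F1717. After flipping Y the toolpath is (41.814,74.730) → (16.507,148.417) → (92.975,133.490) → (41.814,74.730), returning to the start.

Shape 2 is a closed polygon drawn with `<path>`. Its stroke #0000ff means score at S459, F1717. After flipping Y the toolpath is (20.991,144.051) → (142.079,60.570) → (156.135,22.176) → (188.869,135.220) → (172.159,81.931) → (79.460,150.037) → (20.991,144.051), returning to the start.

(bCNC post)
(Date: synthetic)
G21
G90
G00 X41.814 Y74.730
M4 S459
G1 X16.507 Y148.417 F1717
G1 X92.975 Y133.490 F1717
G1 X41.814 Y74.730 F1717
M5
G00 X20.991 Y144.051
M4 S459
G1 X142.079 Y60.570 F1717
G1 X156.135 Y22.176 F1717
G1 X188.869 Y135.220 F1717
G1 X172.159 Y81.931 F1717
G1 X79.460 Y150.037 F1717
G1 X20.991 Y144.051 F1717
M5
G00 X0.000 Y0.000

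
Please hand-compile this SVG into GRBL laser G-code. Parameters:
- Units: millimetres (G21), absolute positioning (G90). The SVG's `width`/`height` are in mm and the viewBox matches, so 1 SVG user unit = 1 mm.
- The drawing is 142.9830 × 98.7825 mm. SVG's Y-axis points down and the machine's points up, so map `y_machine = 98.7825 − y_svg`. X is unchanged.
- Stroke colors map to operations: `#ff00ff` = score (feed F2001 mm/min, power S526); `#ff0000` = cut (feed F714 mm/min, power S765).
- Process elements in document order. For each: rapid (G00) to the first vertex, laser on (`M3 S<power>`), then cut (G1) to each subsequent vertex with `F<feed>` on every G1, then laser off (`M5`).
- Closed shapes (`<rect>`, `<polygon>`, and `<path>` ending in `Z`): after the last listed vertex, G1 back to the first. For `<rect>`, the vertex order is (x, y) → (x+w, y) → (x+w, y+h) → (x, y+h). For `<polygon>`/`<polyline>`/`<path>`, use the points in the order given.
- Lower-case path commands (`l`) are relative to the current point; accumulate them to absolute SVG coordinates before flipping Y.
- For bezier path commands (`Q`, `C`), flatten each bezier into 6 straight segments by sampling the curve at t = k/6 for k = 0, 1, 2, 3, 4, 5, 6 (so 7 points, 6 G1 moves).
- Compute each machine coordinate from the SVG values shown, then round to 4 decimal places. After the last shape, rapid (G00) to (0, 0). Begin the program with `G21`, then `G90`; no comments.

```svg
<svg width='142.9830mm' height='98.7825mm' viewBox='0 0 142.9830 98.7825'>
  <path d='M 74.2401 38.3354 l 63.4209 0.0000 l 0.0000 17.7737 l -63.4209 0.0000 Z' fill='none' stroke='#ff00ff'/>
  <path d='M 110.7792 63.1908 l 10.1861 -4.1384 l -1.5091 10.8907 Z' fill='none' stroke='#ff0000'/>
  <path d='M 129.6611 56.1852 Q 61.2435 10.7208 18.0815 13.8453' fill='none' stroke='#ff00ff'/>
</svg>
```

G21
G90
G00 X74.2401 Y60.4471
M3 S526
G1 X137.6610 Y60.4471 F2001
G1 X137.6610 Y42.6734 F2001
G1 X74.2401 Y42.6734 F2001
G1 X74.2401 Y60.4471 F2001
M5
G00 X110.7792 Y35.5917
M3 S765
G1 X120.9653 Y39.7301 F714
G1 X119.4562 Y28.8394 F714
G1 X110.7792 Y35.5917 F714
M5
G00 X129.6611 Y42.5973
M3 S526
G1 X107.5568 Y56.4024 F2001
G1 X86.8555 Y67.5081 F2001
G1 X67.5574 Y75.9145 F2001
G1 X49.6623 Y81.6214 F2001
G1 X33.1704 Y84.6290 F2001
G1 X18.0815 Y84.9372 F2001
M5
G00 X0.0000 Y0.0000

viewBox `0 0 142.9830 98.7825` with mm width/height → 1 unit = 1 mm. Flip: y_m = 98.7825 − y_svg.

**Shape 1** — `<path>` rectangle, stroke `#ff00ff` → score (S526, F2001). Machine vertices: (74.2401,60.4471) → (137.6610,60.4471) → (137.6610,42.6734) → (74.2401,42.6734) → (74.2401,60.4471). Closed: final G1 returns to the first vertex.

**Shape 2** — `<path>` regular polygon, stroke `#ff0000` → cut (S765, F714). Machine vertices: (110.7792,35.5917) → (120.9653,39.7301) → (119.4562,28.8394) → (110.7792,35.5917). Closed: final G1 returns to the first vertex.

**Shape 3** — `<path>` quadratic bezier, stroke `#ff00ff` → score (S526, F2001). Control points (SVG): P0=(129.6611,56.1852), P1=(61.2435,10.7208), P2=(18.0815,13.8453); sampled at t=k/6. Machine vertices: (129.6611,42.5973) → (107.5568,56.4024) → (86.8555,67.5081) → (67.5574,75.9145) → (49.6623,81.6214) → (33.1704,84.6290) → (18.0815,84.9372). Open path.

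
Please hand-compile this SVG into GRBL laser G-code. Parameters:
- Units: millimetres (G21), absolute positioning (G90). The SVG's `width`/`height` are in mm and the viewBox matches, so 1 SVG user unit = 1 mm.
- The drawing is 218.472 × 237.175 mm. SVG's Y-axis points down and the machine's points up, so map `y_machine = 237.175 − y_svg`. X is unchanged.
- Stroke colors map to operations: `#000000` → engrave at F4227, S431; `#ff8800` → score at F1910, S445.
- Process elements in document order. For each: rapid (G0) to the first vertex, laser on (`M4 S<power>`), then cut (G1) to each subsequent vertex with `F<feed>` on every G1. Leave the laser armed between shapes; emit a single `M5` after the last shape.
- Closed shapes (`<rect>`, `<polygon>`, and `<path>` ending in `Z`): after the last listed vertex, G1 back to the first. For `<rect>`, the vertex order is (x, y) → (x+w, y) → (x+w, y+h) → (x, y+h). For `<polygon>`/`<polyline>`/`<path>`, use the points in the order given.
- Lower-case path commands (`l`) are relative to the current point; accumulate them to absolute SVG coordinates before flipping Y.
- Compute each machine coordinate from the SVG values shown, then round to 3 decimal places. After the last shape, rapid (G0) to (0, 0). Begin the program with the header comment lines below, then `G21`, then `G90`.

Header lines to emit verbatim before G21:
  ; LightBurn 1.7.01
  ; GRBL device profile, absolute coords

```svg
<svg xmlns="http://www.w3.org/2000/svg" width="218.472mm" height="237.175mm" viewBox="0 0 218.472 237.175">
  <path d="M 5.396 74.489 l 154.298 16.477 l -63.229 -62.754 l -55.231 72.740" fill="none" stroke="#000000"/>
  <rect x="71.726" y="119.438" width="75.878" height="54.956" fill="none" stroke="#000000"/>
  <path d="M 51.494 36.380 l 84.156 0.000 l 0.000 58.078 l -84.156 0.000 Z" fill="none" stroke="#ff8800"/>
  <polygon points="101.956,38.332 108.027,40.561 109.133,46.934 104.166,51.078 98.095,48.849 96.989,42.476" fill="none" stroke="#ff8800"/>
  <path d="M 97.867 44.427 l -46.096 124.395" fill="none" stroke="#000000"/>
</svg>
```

Since the viewBox matches the mm dimensions, user units are millimetres directly. The only transform is the Y-flip y_m = 237.175 − y_svg.

Shape 1 is a open polyline drawn with `<path>`. Its stroke #000000 means engrave at S431, F4227. After flipping Y the toolpath is (5.396,162.686) → (159.694,146.209) → (96.465,208.963) → (41.234,136.223).

Shape 2 is a rectangle drawn with `<rect>`. Its stroke #000000 means engrave at S431, F4227. After flipping Y the toolpath is (71.726,117.737) → (147.604,117.737) → (147.604,62.781) → (71.726,62.781) → (71.726,117.737), returning to the start.

Shape 3 is a rectangle drawn with `<path>`. Its stroke #ff8800 means score at S445, F1910. After flipping Y the toolpath is (51.494,200.795) → (135.650,200.795) → (135.650,142.717) → (51.494,142.717) → (51.494,200.795), returning to the start.

Shape 4 is a regular polygon drawn with `<polygon>`. Its stroke #ff8800 means score at S445, F1910. After flipping Y the toolpath is (101.956,198.843) → (108.027,196.614) → (109.133,190.241) → (104.166,186.097) → (98.095,188.326) → (96.989,194.699) → (101.956,198.843), returning to the start.

Shape 5 is a line segment drawn with `<path>`. Its stroke #000000 means engrave at S431, F4227. After flipping Y the toolpath is (97.867,192.748) → (51.771,68.353).

; LightBurn 1.7.01
; GRBL device profile, absolute coords
G21
G90
G0 X5.396 Y162.686
M4 S431
G1 X159.694 Y146.209 F4227
G1 X96.465 Y208.963 F4227
G1 X41.234 Y136.223 F4227
G0 X71.726 Y117.737
M4 S431
G1 X147.604 Y117.737 F4227
G1 X147.604 Y62.781 F4227
G1 X71.726 Y62.781 F4227
G1 X71.726 Y117.737 F4227
G0 X51.494 Y200.795
M4 S445
G1 X135.650 Y200.795 F1910
G1 X135.650 Y142.717 F1910
G1 X51.494 Y142.717 F1910
G1 X51.494 Y200.795 F1910
G0 X101.956 Y198.843
M4 S445
G1 X108.027 Y196.614 F1910
G1 X109.133 Y190.241 F1910
G1 X104.166 Y186.097 F1910
G1 X98.095 Y188.326 F1910
G1 X96.989 Y194.699 F1910
G1 X101.956 Y198.843 F1910
G0 X97.867 Y192.748
M4 S431
G1 X51.771 Y68.353 F4227
M5
G0 X0.000 Y0.000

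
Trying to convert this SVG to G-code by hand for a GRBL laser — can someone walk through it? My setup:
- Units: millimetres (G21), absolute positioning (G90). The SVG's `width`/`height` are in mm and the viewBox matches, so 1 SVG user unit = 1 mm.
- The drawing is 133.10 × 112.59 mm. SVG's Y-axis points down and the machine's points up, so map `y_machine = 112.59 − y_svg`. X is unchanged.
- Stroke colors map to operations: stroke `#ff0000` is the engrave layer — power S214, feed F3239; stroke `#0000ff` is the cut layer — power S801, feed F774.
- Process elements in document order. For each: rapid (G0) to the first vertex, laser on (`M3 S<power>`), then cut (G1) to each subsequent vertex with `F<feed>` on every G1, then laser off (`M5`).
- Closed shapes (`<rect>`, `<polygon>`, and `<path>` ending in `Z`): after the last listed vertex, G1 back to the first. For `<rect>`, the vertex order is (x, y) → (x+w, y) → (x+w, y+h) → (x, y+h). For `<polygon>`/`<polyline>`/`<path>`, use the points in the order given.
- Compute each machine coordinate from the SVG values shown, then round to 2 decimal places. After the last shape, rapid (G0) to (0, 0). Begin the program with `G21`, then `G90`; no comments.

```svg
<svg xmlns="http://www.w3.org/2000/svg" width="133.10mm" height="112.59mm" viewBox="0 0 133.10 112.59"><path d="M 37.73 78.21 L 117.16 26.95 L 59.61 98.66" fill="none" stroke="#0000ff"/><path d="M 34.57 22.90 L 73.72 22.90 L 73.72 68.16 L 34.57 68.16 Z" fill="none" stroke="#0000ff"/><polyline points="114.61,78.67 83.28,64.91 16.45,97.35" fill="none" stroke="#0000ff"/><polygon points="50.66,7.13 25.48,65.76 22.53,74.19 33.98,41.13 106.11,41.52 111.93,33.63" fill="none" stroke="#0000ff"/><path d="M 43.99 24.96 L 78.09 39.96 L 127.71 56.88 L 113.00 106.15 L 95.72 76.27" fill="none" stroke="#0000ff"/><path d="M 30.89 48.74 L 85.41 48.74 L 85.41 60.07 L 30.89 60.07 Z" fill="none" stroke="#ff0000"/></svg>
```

G21
G90
G0 X37.73 Y34.38
M3 S801
G1 X117.16 Y85.64 F774
G1 X59.61 Y13.93 F774
M5
G0 X34.57 Y89.69
M3 S801
G1 X73.72 Y89.69 F774
G1 X73.72 Y44.43 F774
G1 X34.57 Y44.43 F774
G1 X34.57 Y89.69 F774
M5
G0 X114.61 Y33.92
M3 S801
G1 X83.28 Y47.68 F774
G1 X16.45 Y15.24 F774
M5
G0 X50.66 Y105.46
M3 S801
G1 X25.48 Y46.83 F774
G1 X22.53 Y38.40 F774
G1 X33.98 Y71.46 F774
G1 X106.11 Y71.07 F774
G1 X111.93 Y78.96 F774
G1 X50.66 Y105.46 F774
M5
G0 X43.99 Y87.63
M3 S801
G1 X78.09 Y72.63 F774
G1 X127.71 Y55.71 F774
G1 X113.00 Y6.44 F774
G1 X95.72 Y36.32 F774
M5
G0 X30.89 Y63.85
M3 S214
G1 X85.41 Y63.85 F3239
G1 X85.41 Y52.52 F3239
G1 X30.89 Y52.52 F3239
G1 X30.89 Y63.85 F3239
M5
G0 X0.00 Y0.00

viewBox `0 0 133.10 112.59` with mm width/height → 1 unit = 1 mm. Flip: y_m = 112.59 − y_svg.

**Shape 1** — `<path>` open polyline, stroke `#0000ff` → cut (S801, F774). Machine vertices: (37.73,34.38) → (117.16,85.64) → (59.61,13.93). Open path.

**Shape 2** — `<path>` rectangle, stroke `#0000ff` → cut (S801, F774). Machine vertices: (34.57,89.69) → (73.72,89.69) → (73.72,44.43) → (34.57,44.43) → (34.57,89.69). Closed: final G1 returns to the first vertex.

**Shape 3** — `<polyline>` open polyline, stroke `#0000ff` → cut (S801, F774). Machine vertices: (114.61,33.92) → (83.28,47.68) → (16.45,15.24). Open path.

**Shape 4** — `<polygon>` closed polygon, stroke `#0000ff` → cut (S801, F774). Machine vertices: (50.66,105.46) → (25.48,46.83) → (22.53,38.40) → (33.98,71.46) → (106.11,71.07) → (111.93,78.96) → (50.66,105.46). Closed: final G1 returns to the first vertex.

**Shape 5** — `<path>` open polyline, stroke `#0000ff` → cut (S801, F774). Machine vertices: (43.99,87.63) → (78.09,72.63) → (127.71,55.71) → (113.00,6.44) → (95.72,36.32). Open path.

**Shape 6** — `<path>` rectangle, stroke `#ff0000` → engrave (S214, F3239). Machine vertices: (30.89,63.85) → (85.41,63.85) → (85.41,52.52) → (30.89,52.52) → (30.89,63.85). Closed: final G1 returns to the first vertex.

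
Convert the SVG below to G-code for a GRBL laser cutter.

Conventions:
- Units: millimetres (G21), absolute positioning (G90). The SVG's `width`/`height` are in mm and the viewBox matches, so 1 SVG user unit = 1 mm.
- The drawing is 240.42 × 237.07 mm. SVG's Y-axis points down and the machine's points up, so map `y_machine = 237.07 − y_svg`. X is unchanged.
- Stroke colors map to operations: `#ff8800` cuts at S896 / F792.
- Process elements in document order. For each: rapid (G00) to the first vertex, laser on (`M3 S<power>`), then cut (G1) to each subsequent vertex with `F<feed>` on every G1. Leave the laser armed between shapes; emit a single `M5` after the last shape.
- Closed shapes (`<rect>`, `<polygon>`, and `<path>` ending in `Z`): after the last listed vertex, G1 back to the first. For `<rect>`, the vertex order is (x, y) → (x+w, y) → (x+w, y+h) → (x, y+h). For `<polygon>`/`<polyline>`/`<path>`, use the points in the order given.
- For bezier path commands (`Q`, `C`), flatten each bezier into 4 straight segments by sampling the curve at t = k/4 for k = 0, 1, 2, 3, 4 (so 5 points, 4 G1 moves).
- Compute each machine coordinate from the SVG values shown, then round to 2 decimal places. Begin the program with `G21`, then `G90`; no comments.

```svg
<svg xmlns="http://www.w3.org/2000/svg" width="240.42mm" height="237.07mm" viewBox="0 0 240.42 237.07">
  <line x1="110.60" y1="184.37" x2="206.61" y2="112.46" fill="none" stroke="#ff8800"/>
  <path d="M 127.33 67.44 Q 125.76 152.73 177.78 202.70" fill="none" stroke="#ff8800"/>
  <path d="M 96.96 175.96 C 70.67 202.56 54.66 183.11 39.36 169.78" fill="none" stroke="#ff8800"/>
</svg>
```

G21
G90
G00 X110.60 Y52.70
M3 S896
G1 X206.61 Y124.61 F792
G00 X127.33 Y169.63
M3 S896
G1 X129.89 Y129.19 F792
G1 X139.16 Y93.17 F792
G1 X155.12 Y61.56 F792
G1 X177.78 Y34.37 F792
G00 X96.96 Y61.11
M3 S896
G1 X79.02 Y48.98 F792
G1 X64.04 Y49.23 F792
G1 X51.12 Y56.96 F792
G1 X39.36 Y67.29 F792
M5

1 u = 1 mm; y_m = 237.07 − y.

[1] `<line>` line segment, #ff8800→cut S896 F792: (110.60,52.70) → (206.61,124.61)

[2] `<path>` quadratic bezier, #ff8800→cut S896 F792: (127.33,169.63) → (129.89,129.19) → (139.16,93.17) → (155.12,61.56) → (177.78,34.37)

[3] `<path>` cubic bezier, #ff8800→cut S896 F792: (96.96,61.11) → (79.02,48.98) → (64.04,49.23) → (51.12,56.96) → (39.36,67.29)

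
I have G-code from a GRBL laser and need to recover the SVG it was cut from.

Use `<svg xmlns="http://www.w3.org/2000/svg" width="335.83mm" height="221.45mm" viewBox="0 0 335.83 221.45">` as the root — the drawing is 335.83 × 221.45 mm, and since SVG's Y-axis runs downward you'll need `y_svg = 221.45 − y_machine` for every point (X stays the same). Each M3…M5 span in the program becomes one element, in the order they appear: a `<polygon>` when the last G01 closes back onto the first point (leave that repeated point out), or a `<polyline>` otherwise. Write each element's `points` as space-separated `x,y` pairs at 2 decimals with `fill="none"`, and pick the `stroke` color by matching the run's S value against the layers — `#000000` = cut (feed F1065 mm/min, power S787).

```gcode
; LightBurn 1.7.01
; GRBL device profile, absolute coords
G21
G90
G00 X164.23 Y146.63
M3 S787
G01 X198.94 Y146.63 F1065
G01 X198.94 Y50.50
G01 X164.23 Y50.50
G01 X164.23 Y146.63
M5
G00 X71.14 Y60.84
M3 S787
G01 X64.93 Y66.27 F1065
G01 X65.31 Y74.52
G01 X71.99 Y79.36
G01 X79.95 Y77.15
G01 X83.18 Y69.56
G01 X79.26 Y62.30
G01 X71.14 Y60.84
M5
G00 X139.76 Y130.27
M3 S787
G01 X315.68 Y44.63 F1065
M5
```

y_svg = 221.45 − y_m. Every run uses S787, so all elements get stroke `#000000` (cut).

[1] closed run; points: 164.23,74.82 198.94,74.82 198.94,170.95 164.23,170.95

[2] closed run; points: 71.14,160.61 64.93,155.18 65.31,146.93 71.99,142.09 79.95,144.30 83.18,151.89 79.26,159.15

[3] open run; points: 139.76,91.18 315.68,176.82

<svg xmlns="http://www.w3.org/2000/svg" width="335.83mm" height="221.45mm" viewBox="0 0 335.83 221.45">
  <polygon points="164.23,74.82 198.94,74.82 198.94,170.95 164.23,170.95" fill="none" stroke="#000000"/>
  <polygon points="71.14,160.61 64.93,155.18 65.31,146.93 71.99,142.09 79.95,144.30 83.18,151.89 79.26,159.15" fill="none" stroke="#000000"/>
  <polyline points="139.76,91.18 315.68,176.82" fill="none" stroke="#000000"/>
</svg>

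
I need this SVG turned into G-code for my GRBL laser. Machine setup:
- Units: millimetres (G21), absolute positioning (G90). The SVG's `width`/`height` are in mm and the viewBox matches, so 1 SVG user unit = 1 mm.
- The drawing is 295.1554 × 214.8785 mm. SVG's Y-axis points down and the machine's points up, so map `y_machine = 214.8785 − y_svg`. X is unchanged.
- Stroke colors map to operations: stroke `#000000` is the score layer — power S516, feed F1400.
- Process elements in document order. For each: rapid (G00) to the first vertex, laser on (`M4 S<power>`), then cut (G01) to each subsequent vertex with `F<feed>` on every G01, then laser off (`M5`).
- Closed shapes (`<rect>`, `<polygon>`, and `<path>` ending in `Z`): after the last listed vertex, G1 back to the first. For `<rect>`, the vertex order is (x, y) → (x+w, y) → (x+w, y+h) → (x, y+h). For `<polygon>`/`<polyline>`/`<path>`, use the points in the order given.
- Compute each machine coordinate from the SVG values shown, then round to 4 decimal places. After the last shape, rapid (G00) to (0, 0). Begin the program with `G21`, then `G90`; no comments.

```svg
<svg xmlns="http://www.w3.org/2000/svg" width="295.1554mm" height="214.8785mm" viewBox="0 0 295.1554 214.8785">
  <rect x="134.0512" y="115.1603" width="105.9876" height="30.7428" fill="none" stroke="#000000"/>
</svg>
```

G21
G90
G00 X134.0512 Y99.7182
M4 S516
G01 X240.0388 Y99.7182 F1400
G01 X240.0388 Y68.9754 F1400
G01 X134.0512 Y68.9754 F1400
G01 X134.0512 Y99.7182 F1400
M5
G00 X0.0000 Y0.0000

1 u = 1 mm; y_m = 214.8785 − y.

[1] `<rect>` rectangle, #000000→score S516 F1400: (134.0512,99.7182) → (240.0388,99.7182) → (240.0388,68.9754) → (134.0512,68.9754) → (134.0512,99.7182) (closed)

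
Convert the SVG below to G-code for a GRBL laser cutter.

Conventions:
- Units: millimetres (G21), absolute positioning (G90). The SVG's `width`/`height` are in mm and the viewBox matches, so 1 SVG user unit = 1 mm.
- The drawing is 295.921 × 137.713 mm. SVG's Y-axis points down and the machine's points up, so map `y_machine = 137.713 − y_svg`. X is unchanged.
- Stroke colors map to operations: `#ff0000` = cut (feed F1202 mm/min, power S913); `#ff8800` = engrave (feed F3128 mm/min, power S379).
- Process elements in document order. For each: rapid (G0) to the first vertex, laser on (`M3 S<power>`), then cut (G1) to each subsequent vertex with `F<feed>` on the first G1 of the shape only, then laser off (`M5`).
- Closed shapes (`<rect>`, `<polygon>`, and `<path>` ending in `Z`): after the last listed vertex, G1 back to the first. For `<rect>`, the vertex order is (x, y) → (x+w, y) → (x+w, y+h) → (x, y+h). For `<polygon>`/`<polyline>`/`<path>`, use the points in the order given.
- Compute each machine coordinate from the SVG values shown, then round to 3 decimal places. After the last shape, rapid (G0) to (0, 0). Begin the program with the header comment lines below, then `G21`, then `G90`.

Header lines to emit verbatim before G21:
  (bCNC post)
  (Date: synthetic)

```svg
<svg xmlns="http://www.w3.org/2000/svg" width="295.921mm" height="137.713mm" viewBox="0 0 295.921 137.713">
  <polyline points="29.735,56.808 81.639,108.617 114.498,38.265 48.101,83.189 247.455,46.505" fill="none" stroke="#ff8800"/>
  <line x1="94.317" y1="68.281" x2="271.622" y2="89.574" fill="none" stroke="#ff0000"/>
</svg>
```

Since the viewBox matches the mm dimensions, user units are millimetres directly. The only transform is the Y-flip y_m = 137.713 − y_svg.

Shape 1 is a open polyline drawn with `<polyline>`. Its stroke #ff8800 means engrave at S379, F3128. After flipping Y the toolpath is (29.735,80.905) → (81.639,29.096) → (114.498,99.448) → (48.101,54.524) → (247.455,91.208).

Shape 2 is a line segment drawn with `<line>`. Its stroke #ff0000 means cut at S913, F1202. After flipping Y the toolpath is (94.317,69.432) → (271.622,48.139).

(bCNC post)
(Date: synthetic)
G21
G90
G0 X29.735 Y80.905
M3 S379
G1 X81.639 Y29.096 F3128
G1 X114.498 Y99.448
G1 X48.101 Y54.524
G1 X247.455 Y91.208
M5
G0 X94.317 Y69.432
M3 S913
G1 X271.622 Y48.139 F1202
M5
G0 X0.000 Y0.000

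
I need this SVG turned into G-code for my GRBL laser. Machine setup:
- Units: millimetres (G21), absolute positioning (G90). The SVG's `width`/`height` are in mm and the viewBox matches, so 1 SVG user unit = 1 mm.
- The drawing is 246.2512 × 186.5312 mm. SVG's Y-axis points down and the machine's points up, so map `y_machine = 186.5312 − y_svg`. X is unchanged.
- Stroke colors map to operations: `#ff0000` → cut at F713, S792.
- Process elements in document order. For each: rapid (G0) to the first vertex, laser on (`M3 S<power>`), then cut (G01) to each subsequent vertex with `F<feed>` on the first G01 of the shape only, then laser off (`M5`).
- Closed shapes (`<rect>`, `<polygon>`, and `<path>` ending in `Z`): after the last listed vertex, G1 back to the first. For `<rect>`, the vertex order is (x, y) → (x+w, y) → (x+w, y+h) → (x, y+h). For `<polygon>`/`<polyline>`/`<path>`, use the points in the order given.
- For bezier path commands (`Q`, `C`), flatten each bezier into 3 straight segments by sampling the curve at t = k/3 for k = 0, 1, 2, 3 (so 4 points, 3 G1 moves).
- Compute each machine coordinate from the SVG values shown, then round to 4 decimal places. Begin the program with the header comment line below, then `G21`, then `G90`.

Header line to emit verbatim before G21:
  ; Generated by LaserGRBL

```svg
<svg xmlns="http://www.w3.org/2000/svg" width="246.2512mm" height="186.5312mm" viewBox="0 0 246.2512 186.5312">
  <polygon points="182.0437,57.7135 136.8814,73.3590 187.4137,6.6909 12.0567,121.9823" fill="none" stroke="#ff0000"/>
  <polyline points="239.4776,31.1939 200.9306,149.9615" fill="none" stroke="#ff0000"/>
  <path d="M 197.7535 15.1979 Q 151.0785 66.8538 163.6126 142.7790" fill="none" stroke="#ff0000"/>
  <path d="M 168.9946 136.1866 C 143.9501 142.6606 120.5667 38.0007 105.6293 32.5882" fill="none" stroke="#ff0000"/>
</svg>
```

Since the viewBox matches the mm dimensions, user units are millimetres directly. The only transform is the Y-flip y_m = 186.5312 − y_svg.

Shape 1 is a closed polygon drawn with `<polygon>`. Its stroke #ff0000 means cut at S792, F713. After flipping Y the toolpath is (182.0437,128.8177) → (136.8814,113.1722) → (187.4137,179.8403) → (12.0567,64.5489) → (182.0437,128.8177), returning to the start.

Shape 2 is a line segment drawn with `<polyline>`. Its stroke #ff0000 means cut at S792, F713. After flipping Y the toolpath is (239.4776,155.3373) → (200.9306,36.5697).

Shape 3 is a quadratic bezier drawn with `<path>`. Its stroke #ff0000 means cut at S792, F713. After flipping Y the toolpath is (197.7535,171.3333) → (173.2156,134.1994) → (161.8353,91.6724) → (163.6126,43.7522).

Shape 4 is a cubic bezier drawn with `<path>`. Its stroke #ff0000 means cut at S792, F713. After flipping Y the toolpath is (168.9946,50.3446) → (144.7551,73.1233) → (123.1307,123.2399) → (105.6293,153.9430).

; Generated by LaserGRBL
G21
G90
G0 X182.0437 Y128.8177
M3 S792
G01 X136.8814 Y113.1722 F713
G01 X187.4137 Y179.8403
G01 X12.0567 Y64.5489
G01 X182.0437 Y128.8177
M5
G0 X239.4776 Y155.3373
M3 S792
G01 X200.9306 Y36.5697 F713
M5
G0 X197.7535 Y171.3333
M3 S792
G01 X173.2156 Y134.1994 F713
G01 X161.8353 Y91.6724
G01 X163.6126 Y43.7522
M5
G0 X168.9946 Y50.3446
M3 S792
G01 X144.7551 Y73.1233 F713
G01 X123.1307 Y123.2399
G01 X105.6293 Y153.9430
M5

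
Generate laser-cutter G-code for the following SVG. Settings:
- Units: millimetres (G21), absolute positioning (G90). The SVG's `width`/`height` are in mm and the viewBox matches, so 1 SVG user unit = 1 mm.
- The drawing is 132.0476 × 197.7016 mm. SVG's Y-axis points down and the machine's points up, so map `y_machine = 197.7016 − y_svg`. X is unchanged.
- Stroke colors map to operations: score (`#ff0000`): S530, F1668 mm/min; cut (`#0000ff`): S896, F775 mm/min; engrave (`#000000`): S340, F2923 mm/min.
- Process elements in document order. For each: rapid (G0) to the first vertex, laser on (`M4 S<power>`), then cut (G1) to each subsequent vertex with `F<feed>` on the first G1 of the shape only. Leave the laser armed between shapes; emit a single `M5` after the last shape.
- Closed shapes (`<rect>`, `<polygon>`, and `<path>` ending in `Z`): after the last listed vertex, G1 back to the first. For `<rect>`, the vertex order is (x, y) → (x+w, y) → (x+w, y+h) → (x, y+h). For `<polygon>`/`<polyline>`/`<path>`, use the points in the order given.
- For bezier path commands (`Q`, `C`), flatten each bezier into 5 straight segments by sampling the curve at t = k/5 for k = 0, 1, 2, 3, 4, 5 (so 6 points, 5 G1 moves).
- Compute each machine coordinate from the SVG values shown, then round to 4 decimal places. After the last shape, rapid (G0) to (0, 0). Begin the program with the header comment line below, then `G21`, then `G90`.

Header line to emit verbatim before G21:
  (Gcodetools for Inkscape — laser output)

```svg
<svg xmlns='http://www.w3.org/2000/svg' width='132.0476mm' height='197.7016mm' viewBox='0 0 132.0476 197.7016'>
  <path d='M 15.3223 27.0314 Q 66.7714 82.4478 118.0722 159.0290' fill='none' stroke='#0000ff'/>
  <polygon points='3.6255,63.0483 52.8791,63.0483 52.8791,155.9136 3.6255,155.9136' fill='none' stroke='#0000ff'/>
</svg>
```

(Gcodetools for Inkscape — laser output)
G21
G90
G0 X15.3223 Y170.6702
M4 S896
G1 X35.8960 Y147.6570 F775
G1 X56.4579 Y122.9507
G1 X77.0078 Y96.5512
G1 X97.5459 Y68.4585
G1 X118.0722 Y38.6726
G0 X3.6255 Y134.6533
M4 S896
G1 X52.8791 Y134.6533 F775
G1 X52.8791 Y41.7880
G1 X3.6255 Y41.7880
G1 X3.6255 Y134.6533
M5
G0 X0.0000 Y0.0000

1 u = 1 mm; y_m = 197.7016 − y.

[1] `<path>` quadratic bezier, #0000ff→cut S896 F775: (15.3223,170.6702) → (35.8960,147.6570) → (56.4579,122.9507) → (77.0078,96.5512) → (97.5459,68.4585) → (118.0722,38.6726)

[2] `<polygon>` rectangle, #0000ff→cut S896 F775: (3.6255,134.6533) → (52.8791,134.6533) → (52.8791,41.7880) → (3.6255,41.7880) → (3.6255,134.6533) (closed)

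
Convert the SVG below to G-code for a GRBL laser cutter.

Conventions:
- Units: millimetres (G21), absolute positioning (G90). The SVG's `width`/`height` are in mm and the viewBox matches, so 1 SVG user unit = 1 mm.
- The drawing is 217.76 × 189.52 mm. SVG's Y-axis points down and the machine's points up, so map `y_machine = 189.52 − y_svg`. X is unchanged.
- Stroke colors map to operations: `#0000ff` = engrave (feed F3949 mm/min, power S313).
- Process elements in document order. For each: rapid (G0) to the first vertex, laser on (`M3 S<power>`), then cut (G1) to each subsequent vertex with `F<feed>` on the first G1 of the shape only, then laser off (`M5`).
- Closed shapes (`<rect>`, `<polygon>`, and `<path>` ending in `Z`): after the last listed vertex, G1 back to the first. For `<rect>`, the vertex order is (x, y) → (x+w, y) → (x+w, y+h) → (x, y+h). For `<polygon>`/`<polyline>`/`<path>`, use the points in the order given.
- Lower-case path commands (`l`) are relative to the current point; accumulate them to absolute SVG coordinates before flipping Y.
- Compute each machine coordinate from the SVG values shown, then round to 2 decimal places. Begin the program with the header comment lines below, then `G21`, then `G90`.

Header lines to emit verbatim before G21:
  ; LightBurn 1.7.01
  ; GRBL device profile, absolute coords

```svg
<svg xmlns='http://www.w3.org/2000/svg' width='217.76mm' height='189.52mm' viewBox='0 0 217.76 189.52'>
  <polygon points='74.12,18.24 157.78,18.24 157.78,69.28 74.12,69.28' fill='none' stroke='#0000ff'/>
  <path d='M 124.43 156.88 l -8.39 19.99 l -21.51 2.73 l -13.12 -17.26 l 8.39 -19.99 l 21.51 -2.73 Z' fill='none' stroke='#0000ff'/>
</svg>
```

; LightBurn 1.7.01
; GRBL device profile, absolute coords
G21
G90
G0 X74.12 Y171.28
M3 S313
G1 X157.78 Y171.28 F3949
G1 X157.78 Y120.24
G1 X74.12 Y120.24
G1 X74.12 Y171.28
M5
G0 X124.43 Y32.64
M3 S313
G1 X116.04 Y12.65 F3949
G1 X94.53 Y9.92
G1 X81.41 Y27.18
G1 X89.80 Y47.17
G1 X111.31 Y49.90
G1 X124.43 Y32.64
M5

viewBox `0 0 217.76 189.52` with mm width/height → 1 unit = 1 mm. Flip: y_m = 189.52 − y_svg.

**Shape 1** — `<polygon>` rectangle, stroke `#0000ff` → engrave (S313, F3949). Machine vertices: (74.12,171.28) → (157.78,171.28) → (157.78,120.24) → (74.12,120.24) → (74.12,171.28). Closed: final G1 returns to the first vertex.

**Shape 2** — `<path>` regular polygon, stroke `#0000ff` → engrave (S313, F3949). Machine vertices: (124.43,32.64) → (116.04,12.65) → (94.53,9.92) → (81.41,27.18) → (89.80,47.17) → (111.31,49.90) → (124.43,32.64). Closed: final G1 returns to the first vertex.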